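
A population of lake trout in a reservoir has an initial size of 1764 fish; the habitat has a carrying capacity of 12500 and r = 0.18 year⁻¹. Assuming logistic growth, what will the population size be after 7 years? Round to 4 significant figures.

A = (K − N₀)/N₀ = (12500 − 1764)/1764 = 6.0862.
N(t) = K/(1 + A·e^(−rt)) = 12500/(1 + 6.0862×e^(−0.18×7)).
e^(−1.26) = 0.28365; denominator = 1 + 6.0862×0.28365 = 2.7264.
N = 12500/2.7264 = 4584.86.

4585 fish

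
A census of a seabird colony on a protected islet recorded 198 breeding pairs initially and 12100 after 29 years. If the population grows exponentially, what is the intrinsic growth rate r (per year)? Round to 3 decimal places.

From N(t) = N₀·e^(rt): e^(r·29) = 12100/198 = 61.111.
r·29 = ln(61.111) = 4.1127, so r = 4.1127/29 = 0.14182.

0.142 per year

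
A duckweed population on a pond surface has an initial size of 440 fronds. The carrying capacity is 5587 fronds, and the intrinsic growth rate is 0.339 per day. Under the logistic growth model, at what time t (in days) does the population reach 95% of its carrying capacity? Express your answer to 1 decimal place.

15.9 days

A = (K − N₀)/N₀ = (5587 − 440)/440 = 11.698.
Solve 5587/(1 + 11.698·e^(−0.339t)) = 5307.65: 1 + 11.698·e^(−0.339t) = 1.0526, so e^(−0.339t) = 0.0044993.
−0.339·t = ln(0.0044993) = -5.4038, so t = 5.4038/0.339 = 15.941.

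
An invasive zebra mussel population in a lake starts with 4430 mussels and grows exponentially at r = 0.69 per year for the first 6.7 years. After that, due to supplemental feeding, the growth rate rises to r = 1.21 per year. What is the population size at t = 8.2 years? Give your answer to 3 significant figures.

Phase 1: N(6.7) = 4430·e^(0.69×6.7) = 4430·e^4.623 = 450969.
Phase 2 runs for 8.2 − 6.7 = 1.5 years at r = 1.21.
N(8.2) = 450969·e^(1.21×1.5) = 450969·e^1.815 = 2.769438×10^6.

2770000 mussels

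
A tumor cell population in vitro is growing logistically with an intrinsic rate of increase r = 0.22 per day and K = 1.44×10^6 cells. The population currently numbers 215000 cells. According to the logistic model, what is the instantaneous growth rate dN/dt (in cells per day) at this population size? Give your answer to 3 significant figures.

40200 cells per day

dN/dt = rN(1 − N/K) = 0.22 × 215000 × (1 − 215000/1.44×10^6).
1 − 215000/1.44×10^6 = 0.85069; dN/dt = 0.22 × 215000 × 0.85069 = 40238.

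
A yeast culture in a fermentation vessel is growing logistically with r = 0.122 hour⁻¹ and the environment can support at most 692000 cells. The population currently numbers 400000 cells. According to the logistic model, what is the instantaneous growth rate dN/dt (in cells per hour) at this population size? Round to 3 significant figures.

dN/dt = rN(1 − N/K) = 0.122 × 400000 × (1 − 400000/692000).
1 − 400000/692000 = 0.42197; dN/dt = 0.122 × 400000 × 0.42197 = 20592.

20600 cells per hour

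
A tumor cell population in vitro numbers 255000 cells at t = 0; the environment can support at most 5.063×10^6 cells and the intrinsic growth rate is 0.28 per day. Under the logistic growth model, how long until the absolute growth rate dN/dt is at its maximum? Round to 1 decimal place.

Logistic growth is fastest at N = K/2 = 2.5315×10^6.
A = (K − N₀)/N₀ = 18.855. Set K/(1 + A·e^(−rt)) = K/2 → A·e^(−rt) = 1.
e^(−0.28t) = 1/18.855 = 0.0530366, so t = ln(18.855)/0.28 = 2.9368/0.28 = 10.488.

10.5 days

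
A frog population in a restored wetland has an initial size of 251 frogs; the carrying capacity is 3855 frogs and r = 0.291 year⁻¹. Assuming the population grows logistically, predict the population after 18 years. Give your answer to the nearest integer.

3582 frogs

A = (K − N₀)/N₀ = (3855 − 251)/251 = 14.359.
N(t) = K/(1 + A·e^(−rt)) = 3855/(1 + 14.359×e^(−0.291×18)).
e^(−5.238) = 0.0053109; denominator = 1 + 14.359×0.0053109 = 1.0763.
N = 3855/1.0763 = 3581.86.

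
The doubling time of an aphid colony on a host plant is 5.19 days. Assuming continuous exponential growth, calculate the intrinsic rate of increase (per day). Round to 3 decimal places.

r = ln(2)/t_d = 0.6931/5.19 = 0.13355.

0.134 per day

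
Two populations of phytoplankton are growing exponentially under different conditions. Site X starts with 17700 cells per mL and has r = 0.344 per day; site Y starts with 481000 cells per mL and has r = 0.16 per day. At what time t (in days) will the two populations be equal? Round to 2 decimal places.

Set 17700·e^(0.344t) = 481000·e^(0.16t).
e^((0.344 − 0.16)t) = 481000/17700 → e^(0.184·t) = 27.175.
0.184·t = ln(27.175) = 3.3023, so t = 3.3023/0.184 = 17.947.

17.95 days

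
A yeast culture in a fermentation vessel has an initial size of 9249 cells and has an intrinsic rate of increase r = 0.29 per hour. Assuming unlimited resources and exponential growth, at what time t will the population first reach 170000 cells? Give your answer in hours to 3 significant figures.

10.0 hours

Set N₀·e^(rt) = 170000: e^(0.29·t) = 170000/9249 = 18.38.
0.29·t = ln(18.38) = 2.9113, so t = 2.9113/0.29 = 10.039.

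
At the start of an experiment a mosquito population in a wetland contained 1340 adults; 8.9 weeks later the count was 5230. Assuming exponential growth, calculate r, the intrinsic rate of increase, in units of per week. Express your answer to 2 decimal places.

From N(t) = N₀·e^(rt): e^(r·8.9) = 5230/1340 = 3.903.
r·8.9 = ln(3.903) = 1.3617, so r = 1.3617/8.9 = 0.153.

0.15 per week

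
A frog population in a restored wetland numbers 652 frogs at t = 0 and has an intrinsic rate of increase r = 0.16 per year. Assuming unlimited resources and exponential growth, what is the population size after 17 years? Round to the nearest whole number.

9898 frogs

N(t) = N₀·e^(rt) = 652 × e^(0.16×17) = 652 × e^2.72.
e^2.72 ≈ 15.18, so N ≈ 652 × 15.18 = 9897.57.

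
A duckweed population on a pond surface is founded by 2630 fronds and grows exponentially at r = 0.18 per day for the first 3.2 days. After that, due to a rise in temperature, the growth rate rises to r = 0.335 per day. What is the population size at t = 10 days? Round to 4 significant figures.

45650 fronds

Phase 1: N(3.2) = 2630·e^(0.18×3.2) = 2630·e^0.576 = 4678.53.
Phase 2 runs for 10 − 3.2 = 6.8 days at r = 0.335.
N(10) = 4678.53·e^(0.335×6.8) = 4678.53·e^2.278 = 45649.1.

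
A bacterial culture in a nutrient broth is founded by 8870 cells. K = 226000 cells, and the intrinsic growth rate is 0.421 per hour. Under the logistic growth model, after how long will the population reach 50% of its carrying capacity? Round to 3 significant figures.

7.60 hours

A = (K − N₀)/N₀ = (226000 − 8870)/8870 = 24.479.
Solve 226000/(1 + 24.479·e^(−0.421t)) = 113000: 1 + 24.479·e^(−0.421t) = 2, so e^(−0.421t) = 0.0408511.
−0.421·t = ln(0.0408511) = -3.1978, so t = 3.1978/0.421 = 7.5958.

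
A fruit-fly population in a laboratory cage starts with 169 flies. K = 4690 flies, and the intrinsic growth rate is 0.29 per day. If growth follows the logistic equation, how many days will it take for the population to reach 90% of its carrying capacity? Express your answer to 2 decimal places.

A = (K − N₀)/N₀ = (4690 − 169)/169 = 26.751.
Solve 4690/(1 + 26.751·e^(−0.29t)) = 4221: 1 + 26.751·e^(−0.29t) = 1.1111, so e^(−0.29t) = 0.00415346.
−0.29·t = ln(0.00415346) = -5.4838, so t = 5.4838/0.29 = 18.91.

18.91 days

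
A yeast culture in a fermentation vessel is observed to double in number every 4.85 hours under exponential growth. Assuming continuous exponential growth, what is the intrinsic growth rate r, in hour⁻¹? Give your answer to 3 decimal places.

r = ln(2)/t_d = 0.6931/4.85 = 0.14292.

0.143 per hour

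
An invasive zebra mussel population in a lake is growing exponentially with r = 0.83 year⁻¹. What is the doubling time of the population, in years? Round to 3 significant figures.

0.835 years

Doubling time t_d = ln(2)/r = 0.6931/0.83 = 0.83512.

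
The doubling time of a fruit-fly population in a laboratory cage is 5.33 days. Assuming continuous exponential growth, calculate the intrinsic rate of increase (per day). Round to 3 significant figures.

0.130 per day

r = ln(2)/t_d = 0.6931/5.33 = 0.13005.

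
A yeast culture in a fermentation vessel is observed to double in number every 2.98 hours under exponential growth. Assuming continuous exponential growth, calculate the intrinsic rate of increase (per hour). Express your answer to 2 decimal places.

0.23 per hour

r = ln(2)/t_d = 0.6931/2.98 = 0.2326.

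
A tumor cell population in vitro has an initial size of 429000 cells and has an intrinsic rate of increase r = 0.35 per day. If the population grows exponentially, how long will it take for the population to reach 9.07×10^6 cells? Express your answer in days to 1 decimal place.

Set N₀·e^(rt) = 9.07×10^6: e^(0.35·t) = 9.07×10^6/429000 = 21.142.
0.35·t = ln(21.142) = 3.0513, so t = 3.0513/0.35 = 8.7179.

8.7 days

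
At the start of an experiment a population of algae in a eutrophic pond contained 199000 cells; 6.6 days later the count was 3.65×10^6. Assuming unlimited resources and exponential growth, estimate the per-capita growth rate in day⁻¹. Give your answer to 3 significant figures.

From N(t) = N₀·e^(rt): e^(r·6.6) = 3.65×10^6/199000 = 18.342.
r·6.6 = ln(18.342) = 2.9092, so r = 2.9092/6.6 = 0.44078.

0.441 per day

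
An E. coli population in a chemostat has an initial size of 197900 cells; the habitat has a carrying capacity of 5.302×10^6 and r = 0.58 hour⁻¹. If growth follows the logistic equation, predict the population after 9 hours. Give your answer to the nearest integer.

4653073 cells

A = (K − N₀)/N₀ = (5.302×10^6 − 197900)/197900 = 25.791.
N(t) = K/(1 + A·e^(−rt)) = 5.302×10^6/(1 + 25.791×e^(−0.58×9)).
e^(−5.22) = 0.0054073; denominator = 1 + 25.791×0.0054073 = 1.1395.
N = 5.302×10^6/1.1395 = 4.653073×10^6.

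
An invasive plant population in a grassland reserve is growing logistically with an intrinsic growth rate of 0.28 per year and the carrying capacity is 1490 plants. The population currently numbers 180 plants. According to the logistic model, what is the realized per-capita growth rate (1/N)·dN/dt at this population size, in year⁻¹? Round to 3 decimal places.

0.246 per year

(1/N)·dN/dt = r(1 − N/K) = 0.28 × (1 − 180/1490).
= 0.28 × 0.87919 = 0.24617.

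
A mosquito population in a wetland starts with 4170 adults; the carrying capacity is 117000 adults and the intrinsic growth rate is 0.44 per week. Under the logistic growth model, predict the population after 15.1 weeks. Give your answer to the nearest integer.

A = (K − N₀)/N₀ = (117000 − 4170)/4170 = 27.058.
N(t) = K/(1 + A·e^(−rt)) = 117000/(1 + 27.058×e^(−0.44×15.1)).
e^(−6.644) = 0.0013018; denominator = 1 + 27.058×0.0013018 = 1.0352.
N = 117000/1.0352 = 113019.

113019 adults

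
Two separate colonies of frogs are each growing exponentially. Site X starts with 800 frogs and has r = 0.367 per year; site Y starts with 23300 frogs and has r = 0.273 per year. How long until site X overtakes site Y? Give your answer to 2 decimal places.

Set 800·e^(0.367t) = 23300·e^(0.273t).
e^((0.367 − 0.273)t) = 23300/800 → e^(0.094·t) = 29.125.
0.094·t = ln(29.125) = 3.3716, so t = 3.3716/0.094 = 35.868.

35.87 years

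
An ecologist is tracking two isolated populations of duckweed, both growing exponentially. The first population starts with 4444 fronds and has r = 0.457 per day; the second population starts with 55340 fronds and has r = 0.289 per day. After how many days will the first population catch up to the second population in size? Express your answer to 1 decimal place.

Set 4444·e^(0.457t) = 55340·e^(0.289t).
e^((0.457 − 0.289)t) = 55340/4444 → e^(0.168·t) = 12.453.
0.168·t = ln(12.453) = 2.5219, so t = 2.5219/0.168 = 15.012.

15.0 days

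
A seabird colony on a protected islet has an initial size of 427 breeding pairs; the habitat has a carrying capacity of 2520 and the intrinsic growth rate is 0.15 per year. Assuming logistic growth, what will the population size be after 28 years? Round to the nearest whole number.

A = (K − N₀)/N₀ = (2520 − 427)/427 = 4.9016.
N(t) = K/(1 + A·e^(−rt)) = 2520/(1 + 4.9016×e^(−0.15×28)).
e^(−4.2) = 0.014996; denominator = 1 + 4.9016×0.014996 = 1.0735.
N = 2520/1.0735 = 2347.46.

2347 breeding pairs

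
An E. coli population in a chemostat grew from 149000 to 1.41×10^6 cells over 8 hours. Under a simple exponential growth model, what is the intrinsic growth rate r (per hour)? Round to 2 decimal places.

0.28 per hour

From N(t) = N₀·e^(rt): e^(r·8) = 1.41×10^6/149000 = 9.4631.
r·8 = ln(9.4631) = 2.2474, so r = 2.2474/8 = 0.28092.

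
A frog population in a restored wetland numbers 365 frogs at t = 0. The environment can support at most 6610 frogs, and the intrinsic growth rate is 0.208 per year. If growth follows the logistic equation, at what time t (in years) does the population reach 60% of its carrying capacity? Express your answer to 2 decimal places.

15.60 years

A = (K − N₀)/N₀ = (6610 − 365)/365 = 17.11.
Solve 6610/(1 + 17.11·e^(−0.208t)) = 3966: 1 + 17.11·e^(−0.208t) = 1.6667, so e^(−0.208t) = 0.0389645.
−0.208·t = ln(0.0389645) = -3.2451, so t = 3.2451/0.208 = 15.601.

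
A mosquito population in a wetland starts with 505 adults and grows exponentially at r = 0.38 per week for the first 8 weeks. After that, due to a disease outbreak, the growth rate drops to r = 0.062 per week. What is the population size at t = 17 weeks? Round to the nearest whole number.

Phase 1: N(8) = 505·e^(0.38×8) = 505·e^3.04 = 10557.1.
Phase 2 runs for 17 − 8 = 9 weeks at r = 0.062.
N(17) = 10557.1·e^(0.062×9) = 10557.1·e^0.558 = 18445.2.

18445 adults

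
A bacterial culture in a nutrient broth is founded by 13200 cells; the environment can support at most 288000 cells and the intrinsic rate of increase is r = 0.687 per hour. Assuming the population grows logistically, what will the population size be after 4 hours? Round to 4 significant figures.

123400 cells

A = (K − N₀)/N₀ = (288000 − 13200)/13200 = 20.818.
N(t) = K/(1 + A·e^(−rt)) = 288000/(1 + 20.818×e^(−0.687×4)).
e^(−2.748) = 0.064056; denominator = 1 + 20.818×0.064056 = 2.3335.
N = 288000/2.3335 = 123418.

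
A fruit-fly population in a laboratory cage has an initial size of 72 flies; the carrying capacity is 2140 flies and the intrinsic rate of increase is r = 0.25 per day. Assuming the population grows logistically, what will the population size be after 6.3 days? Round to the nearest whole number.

A = (K − N₀)/N₀ = (2140 − 72)/72 = 28.722.
N(t) = K/(1 + A·e^(−rt)) = 2140/(1 + 28.722×e^(−0.25×6.3)).
e^(−1.575) = 0.20701; denominator = 1 + 28.722×0.20701 = 6.9457.
N = 2140/6.9457 = 308.104.

308 flies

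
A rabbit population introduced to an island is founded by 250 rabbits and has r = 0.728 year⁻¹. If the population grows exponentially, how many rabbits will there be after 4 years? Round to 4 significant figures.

4598 rabbits

N(t) = N₀·e^(rt) = 250 × e^(0.728×4) = 250 × e^2.912.
e^2.912 ≈ 18.394, so N ≈ 250 × 18.394 = 4598.39.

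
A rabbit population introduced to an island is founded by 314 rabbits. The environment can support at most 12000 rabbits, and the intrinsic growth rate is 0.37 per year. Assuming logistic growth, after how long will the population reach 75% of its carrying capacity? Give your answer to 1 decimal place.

A = (K − N₀)/N₀ = (12000 − 314)/314 = 37.217.
Solve 12000/(1 + 37.217·e^(−0.37t)) = 9000: 1 + 37.217·e^(−0.37t) = 1.3333, so e^(−0.37t) = 0.00895659.
−0.37·t = ln(0.00895659) = -4.7154, so t = 4.7154/0.37 = 12.744.

12.7 years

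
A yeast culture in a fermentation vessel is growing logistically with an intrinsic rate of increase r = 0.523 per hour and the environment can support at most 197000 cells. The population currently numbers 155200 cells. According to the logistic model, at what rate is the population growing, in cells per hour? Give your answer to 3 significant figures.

dN/dt = rN(1 − N/K) = 0.523 × 155200 × (1 − 155200/197000).
1 − 155200/197000 = 0.21218; dN/dt = 0.523 × 155200 × 0.21218 = 17223.

17200 cells per hour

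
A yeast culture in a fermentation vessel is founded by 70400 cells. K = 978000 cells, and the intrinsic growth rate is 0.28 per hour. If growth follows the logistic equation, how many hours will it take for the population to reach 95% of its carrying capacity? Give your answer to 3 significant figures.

A = (K − N₀)/N₀ = (978000 − 70400)/70400 = 12.892.
Solve 978000/(1 + 12.892·e^(−0.28t)) = 929100: 1 + 12.892·e^(−0.28t) = 1.0526, so e^(−0.28t) = 0.00408248.
−0.28·t = ln(0.00408248) = -5.501, so t = 5.501/0.28 = 19.647.

19.6 hours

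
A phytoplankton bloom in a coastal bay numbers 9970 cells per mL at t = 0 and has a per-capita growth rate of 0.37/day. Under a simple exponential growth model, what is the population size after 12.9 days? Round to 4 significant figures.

1179000 cells per mL

N(t) = N₀·e^(rt) = 9970 × e^(0.37×12.9) = 9970 × e^4.773.
e^4.773 ≈ 118.27, so N ≈ 9970 × 118.27 = 1.179187×10^6.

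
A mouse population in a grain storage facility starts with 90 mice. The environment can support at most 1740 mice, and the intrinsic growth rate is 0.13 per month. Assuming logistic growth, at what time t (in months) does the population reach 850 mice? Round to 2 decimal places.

A = (K − N₀)/N₀ = (1740 − 90)/90 = 18.333.
Solve 1740/(1 + 18.333·e^(−0.13t)) = 850: 1 + 18.333·e^(−0.13t) = 2.0471, so e^(−0.13t) = 0.0571123.
−0.13·t = ln(0.0571123) = -2.8627, so t = 2.8627/0.13 = 22.021.

22.02 months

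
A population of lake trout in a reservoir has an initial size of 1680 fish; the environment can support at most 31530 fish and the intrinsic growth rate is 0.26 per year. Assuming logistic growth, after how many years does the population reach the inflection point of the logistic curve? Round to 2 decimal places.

11.07 years

Logistic growth is fastest at N = K/2 = 15765.
A = (K − N₀)/N₀ = 17.768. Set K/(1 + A·e^(−rt)) = K/2 → A·e^(−rt) = 1.
e^(−0.26t) = 1/17.768 = 0.0562814, so t = ln(17.768)/0.26 = 2.8774/0.26 = 11.067.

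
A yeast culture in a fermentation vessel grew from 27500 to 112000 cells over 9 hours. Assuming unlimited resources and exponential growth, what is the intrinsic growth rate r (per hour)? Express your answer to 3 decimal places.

0.156 per hour

From N(t) = N₀·e^(rt): e^(r·9) = 112000/27500 = 4.0727.
r·9 = ln(4.0727) = 1.4043, so r = 1.4043/9 = 0.15603.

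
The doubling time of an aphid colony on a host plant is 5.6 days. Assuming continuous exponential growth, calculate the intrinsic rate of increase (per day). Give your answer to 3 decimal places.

0.124 per day

r = ln(2)/t_d = 0.6931/5.6 = 0.12378.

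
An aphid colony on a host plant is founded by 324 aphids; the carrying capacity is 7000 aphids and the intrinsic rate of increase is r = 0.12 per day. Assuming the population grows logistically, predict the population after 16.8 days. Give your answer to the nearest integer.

A = (K − N₀)/N₀ = (7000 − 324)/324 = 20.605.
N(t) = K/(1 + A·e^(−rt)) = 7000/(1 + 20.605×e^(−0.12×16.8)).
e^(−2.016) = 0.13319; denominator = 1 + 20.605×0.13319 = 3.7443.
N = 7000/3.7443 = 1869.5.

1870 aphids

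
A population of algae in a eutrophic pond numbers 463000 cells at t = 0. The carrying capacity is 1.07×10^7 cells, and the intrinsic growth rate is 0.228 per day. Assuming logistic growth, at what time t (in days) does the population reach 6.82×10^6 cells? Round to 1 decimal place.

A = (K − N₀)/N₀ = (1.07×10^7 − 463000)/463000 = 22.11.
Solve 1.07×10^7/(1 + 22.11·e^(−0.228t)) = 6.82×10^6: 1 + 22.11·e^(−0.228t) = 1.5689, so e^(−0.228t) = 0.0257309.
−0.228·t = ln(0.0257309) = -3.6601, so t = 3.6601/0.228 = 16.053.

16.1 days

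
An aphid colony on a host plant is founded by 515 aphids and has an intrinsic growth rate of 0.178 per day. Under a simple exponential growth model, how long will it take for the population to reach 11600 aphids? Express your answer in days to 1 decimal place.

17.5 days

Set N₀·e^(rt) = 11600: e^(0.178·t) = 11600/515 = 22.524.
0.178·t = ln(22.524) = 3.1146, so t = 3.1146/0.178 = 17.498.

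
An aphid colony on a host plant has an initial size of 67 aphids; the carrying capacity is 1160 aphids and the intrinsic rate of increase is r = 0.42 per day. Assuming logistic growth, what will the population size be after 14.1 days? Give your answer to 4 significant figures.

1111 aphids

A = (K − N₀)/N₀ = (1160 − 67)/67 = 16.313.
N(t) = K/(1 + A·e^(−rt)) = 1160/(1 + 16.313×e^(−0.42×14.1)).
e^(−5.922) = 0.0026798; denominator = 1 + 16.313×0.0026798 = 1.0437.
N = 1160/1.0437 = 1111.41.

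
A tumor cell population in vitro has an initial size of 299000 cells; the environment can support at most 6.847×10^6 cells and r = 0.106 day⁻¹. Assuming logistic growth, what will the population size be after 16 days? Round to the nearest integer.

1364830 cells

A = (K − N₀)/N₀ = (6.847×10^6 − 299000)/299000 = 21.9.
N(t) = K/(1 + A·e^(−rt)) = 6.847×10^6/(1 + 21.9×e^(−0.106×16)).
e^(−1.696) = 0.18342; denominator = 1 + 21.9×0.18342 = 5.0167.
N = 6.847×10^6/5.0167 = 1.36483×10^6.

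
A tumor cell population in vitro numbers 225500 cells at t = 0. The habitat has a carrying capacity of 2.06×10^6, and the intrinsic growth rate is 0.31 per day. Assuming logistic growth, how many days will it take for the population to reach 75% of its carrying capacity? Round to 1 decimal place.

10.3 days

A = (K − N₀)/N₀ = (2.06×10^6 − 225500)/225500 = 8.1353.
Solve 2.06×10^6/(1 + 8.1353·e^(−0.31t)) = 1.545×10^6: 1 + 8.1353·e^(−0.31t) = 1.3333, so e^(−0.31t) = 0.0409739.
−0.31·t = ln(0.0409739) = -3.1948, so t = 3.1948/0.31 = 10.306.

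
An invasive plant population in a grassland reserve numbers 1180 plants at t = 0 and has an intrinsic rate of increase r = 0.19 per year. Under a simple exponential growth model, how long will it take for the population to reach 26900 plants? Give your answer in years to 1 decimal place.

16.5 years

Set N₀·e^(rt) = 26900: e^(0.19·t) = 26900/1180 = 22.797.
0.19·t = ln(22.797) = 3.1266, so t = 3.1266/0.19 = 16.456.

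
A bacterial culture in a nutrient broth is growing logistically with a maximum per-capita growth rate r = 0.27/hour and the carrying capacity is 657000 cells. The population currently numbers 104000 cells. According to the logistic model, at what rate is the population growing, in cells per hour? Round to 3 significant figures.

dN/dt = rN(1 − N/K) = 0.27 × 104000 × (1 − 104000/657000).
1 − 104000/657000 = 0.8417; dN/dt = 0.27 × 104000 × 0.8417 = 23635.

23600 cells per hour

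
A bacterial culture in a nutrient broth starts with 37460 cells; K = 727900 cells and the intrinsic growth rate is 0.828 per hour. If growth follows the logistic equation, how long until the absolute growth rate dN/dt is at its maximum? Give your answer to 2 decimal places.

Logistic growth is fastest at N = K/2 = 363950.
A = (K − N₀)/N₀ = 18.431. Set K/(1 + A·e^(−rt)) = K/2 → A·e^(−rt) = 1.
e^(−0.828t) = 1/18.431 = 0.0542553, so t = ln(18.431)/0.828 = 2.9141/0.828 = 3.5194.

3.52 hours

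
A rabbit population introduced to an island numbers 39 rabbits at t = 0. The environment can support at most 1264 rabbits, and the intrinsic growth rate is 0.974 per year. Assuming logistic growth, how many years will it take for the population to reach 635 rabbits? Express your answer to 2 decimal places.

A = (K − N₀)/N₀ = (1264 − 39)/39 = 31.41.
Solve 1264/(1 + 31.41·e^(−0.974t)) = 635: 1 + 31.41·e^(−0.974t) = 1.9906, so e^(−0.974t) = 0.0315359.
−0.974·t = ln(0.0315359) = -3.4566, so t = 3.4566/0.974 = 3.5489.

3.55 years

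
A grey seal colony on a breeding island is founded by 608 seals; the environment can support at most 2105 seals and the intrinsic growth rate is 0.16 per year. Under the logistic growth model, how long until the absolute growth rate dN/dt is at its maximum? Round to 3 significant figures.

Logistic growth is fastest at N = K/2 = 1052.5.
A = (K − N₀)/N₀ = 2.4622. Set K/(1 + A·e^(−rt)) = K/2 → A·e^(−rt) = 1.
e^(−0.16t) = 1/2.4622 = 0.406146, so t = ln(2.4622)/0.16 = 0.90104/0.16 = 5.6315.

5.63 years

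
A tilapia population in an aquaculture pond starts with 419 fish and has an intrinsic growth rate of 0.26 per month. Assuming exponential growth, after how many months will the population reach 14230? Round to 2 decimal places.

Set N₀·e^(rt) = 14230: e^(0.26·t) = 14230/419 = 33.962.
0.26·t = ln(33.962) = 3.5252, so t = 3.5252/0.26 = 13.559.

13.56 months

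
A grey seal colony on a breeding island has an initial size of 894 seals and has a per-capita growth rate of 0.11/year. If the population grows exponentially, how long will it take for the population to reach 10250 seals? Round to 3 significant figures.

22.2 years

Set N₀·e^(rt) = 10250: e^(0.11·t) = 10250/894 = 11.465.
0.11·t = ln(11.465) = 2.4393, so t = 2.4393/0.11 = 22.176.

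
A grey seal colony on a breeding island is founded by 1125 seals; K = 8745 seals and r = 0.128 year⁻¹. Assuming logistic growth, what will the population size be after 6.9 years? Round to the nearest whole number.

2301 seals

A = (K − N₀)/N₀ = (8745 − 1125)/1125 = 6.7733.
N(t) = K/(1 + A·e^(−rt)) = 8745/(1 + 6.7733×e^(−0.128×6.9)).
e^(−0.8832) = 0.41346; denominator = 1 + 6.7733×0.41346 = 3.8005.
N = 8745/3.8005 = 2301.02.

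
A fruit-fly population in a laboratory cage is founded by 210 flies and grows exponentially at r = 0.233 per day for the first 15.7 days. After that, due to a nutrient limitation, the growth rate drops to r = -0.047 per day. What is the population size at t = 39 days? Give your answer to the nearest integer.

2725 flies

Phase 1: N(15.7) = 210·e^(0.233×15.7) = 210·e^3.658 = 8145.39.
Phase 2 runs for 39 − 15.7 = 23.3 days at r = -0.047.
N(39) = 8145.39·e^(-0.047×23.3) = 8145.39·e^-1.095 = 2724.68.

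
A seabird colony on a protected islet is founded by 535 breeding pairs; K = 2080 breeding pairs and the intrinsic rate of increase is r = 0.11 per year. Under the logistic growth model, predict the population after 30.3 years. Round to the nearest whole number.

A = (K − N₀)/N₀ = (2080 − 535)/535 = 2.8879.
N(t) = K/(1 + A·e^(−rt)) = 2080/(1 + 2.8879×e^(−0.11×30.3)).
e^(−3.333) = 0.035686; denominator = 1 + 2.8879×0.035686 = 1.1031.
N = 2080/1.1031 = 1885.67.

1886 breeding pairs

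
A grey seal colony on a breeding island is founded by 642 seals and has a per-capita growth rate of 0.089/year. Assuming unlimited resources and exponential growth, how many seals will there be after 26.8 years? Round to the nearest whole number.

N(t) = N₀·e^(rt) = 642 × e^(0.089×26.8) = 642 × e^2.385.
e^2.385 ≈ 10.861, so N ≈ 642 × 10.861 = 6972.91.

6973 seals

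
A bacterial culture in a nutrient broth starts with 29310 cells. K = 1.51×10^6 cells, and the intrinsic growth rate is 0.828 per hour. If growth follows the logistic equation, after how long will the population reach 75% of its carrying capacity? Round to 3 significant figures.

6.06 hours

A = (K − N₀)/N₀ = (1.51×10^6 − 29310)/29310 = 50.518.
Solve 1.51×10^6/(1 + 50.518·e^(−0.828t)) = 1.1325×10^6: 1 + 50.518·e^(−0.828t) = 1.3333, so e^(−0.828t) = 0.00659828.
−0.828·t = ln(0.00659828) = -5.0209, so t = 5.0209/0.828 = 6.0639.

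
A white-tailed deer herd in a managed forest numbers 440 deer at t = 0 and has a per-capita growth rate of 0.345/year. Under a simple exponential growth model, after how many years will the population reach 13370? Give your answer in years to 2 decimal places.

Set N₀·e^(rt) = 13370: e^(0.345·t) = 13370/440 = 30.386.
0.345·t = ln(30.386) = 3.414, so t = 3.414/0.345 = 9.8956.

9.90 years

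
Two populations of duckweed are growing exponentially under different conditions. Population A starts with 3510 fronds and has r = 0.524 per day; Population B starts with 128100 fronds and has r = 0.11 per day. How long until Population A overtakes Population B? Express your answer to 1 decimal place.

Set 3510·e^(0.524t) = 128100·e^(0.11t).
e^((0.524 − 0.11)t) = 128100/3510 → e^(0.414·t) = 36.496.
0.414·t = ln(36.496) = 3.5972, so t = 3.5972/0.414 = 8.6889.

8.7 days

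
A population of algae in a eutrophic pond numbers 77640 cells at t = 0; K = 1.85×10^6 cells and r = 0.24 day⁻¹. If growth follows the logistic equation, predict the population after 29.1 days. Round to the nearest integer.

A = (K − N₀)/N₀ = (1.85×10^6 − 77640)/77640 = 22.828.
N(t) = K/(1 + A·e^(−rt)) = 1.85×10^6/(1 + 22.828×e^(−0.24×29.1)).
e^(−6.984) = 0.00092659; denominator = 1 + 22.828×0.00092659 = 1.0212.
N = 1.85×10^6/1.0212 = 1.811679×10^6.

1811679 cells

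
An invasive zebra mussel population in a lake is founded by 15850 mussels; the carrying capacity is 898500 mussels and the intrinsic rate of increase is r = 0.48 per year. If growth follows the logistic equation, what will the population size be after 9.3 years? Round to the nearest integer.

A = (K − N₀)/N₀ = (898500 − 15850)/15850 = 55.688.
N(t) = K/(1 + A·e^(−rt)) = 898500/(1 + 55.688×e^(−0.48×9.3)).
e^(−4.464) = 0.011516; denominator = 1 + 55.688×0.011516 = 1.6413.
N = 898500/1.6413 = 547428.

547428 mussels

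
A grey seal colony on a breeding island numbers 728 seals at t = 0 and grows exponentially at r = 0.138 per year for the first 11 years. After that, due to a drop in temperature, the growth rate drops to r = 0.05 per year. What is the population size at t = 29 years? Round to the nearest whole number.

Phase 1: N(11) = 728·e^(0.138×11) = 728·e^1.518 = 3321.93.
Phase 2 runs for 29 − 11 = 18 years at r = 0.05.
N(29) = 3321.93·e^(0.05×18) = 3321.93·e^0.9 = 8170.63.

8171 seals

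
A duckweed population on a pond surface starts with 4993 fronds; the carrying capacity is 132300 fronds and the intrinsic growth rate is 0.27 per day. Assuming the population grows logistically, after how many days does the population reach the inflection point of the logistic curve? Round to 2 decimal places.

11.99 days

Logistic growth is fastest at N = K/2 = 66150.
A = (K − N₀)/N₀ = 25.497. Set K/(1 + A·e^(−rt)) = K/2 → A·e^(−rt) = 1.
e^(−0.27t) = 1/25.497 = 0.0392202, so t = ln(25.497)/0.27 = 3.2386/0.27 = 11.995.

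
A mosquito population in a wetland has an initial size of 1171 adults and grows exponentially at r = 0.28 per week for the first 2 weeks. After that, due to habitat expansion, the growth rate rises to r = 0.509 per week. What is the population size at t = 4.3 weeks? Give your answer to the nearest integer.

Phase 1: N(2) = 1171·e^(0.28×2) = 1171·e^0.56 = 2050.04.
Phase 2 runs for 4.3 − 2 = 2.3 weeks at r = 0.509.
N(4.3) = 2050.04·e^(0.509×2.3) = 2050.04·e^1.171 = 6609.83.

6610 adults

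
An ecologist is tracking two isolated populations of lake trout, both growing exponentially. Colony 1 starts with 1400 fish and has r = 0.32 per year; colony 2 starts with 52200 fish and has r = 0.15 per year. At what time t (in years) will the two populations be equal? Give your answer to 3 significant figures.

21.3 years

Set 1400·e^(0.32t) = 52200·e^(0.15t).
e^((0.32 − 0.15)t) = 52200/1400 → e^(0.17·t) = 37.286.
0.17·t = ln(37.286) = 3.6186, so t = 3.6186/0.17 = 21.286.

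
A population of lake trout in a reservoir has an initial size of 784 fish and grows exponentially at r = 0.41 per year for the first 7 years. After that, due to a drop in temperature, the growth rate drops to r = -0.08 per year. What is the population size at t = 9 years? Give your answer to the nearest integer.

11783 fish

Phase 1: N(7) = 784·e^(0.41×7) = 784·e^2.87 = 13827.4.
Phase 2 runs for 9 − 7 = 2 years at r = -0.08.
N(9) = 13827.4·e^(-0.08×2) = 13827.4·e^-0.16 = 11783.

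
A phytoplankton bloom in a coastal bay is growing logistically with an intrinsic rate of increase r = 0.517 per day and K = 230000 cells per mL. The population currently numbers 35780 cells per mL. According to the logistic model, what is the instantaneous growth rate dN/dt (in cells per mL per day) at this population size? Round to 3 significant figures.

15600 cells per mL per day

dN/dt = rN(1 − N/K) = 0.517 × 35780 × (1 − 35780/230000).
1 − 35780/230000 = 0.84443; dN/dt = 0.517 × 35780 × 0.84443 = 15621.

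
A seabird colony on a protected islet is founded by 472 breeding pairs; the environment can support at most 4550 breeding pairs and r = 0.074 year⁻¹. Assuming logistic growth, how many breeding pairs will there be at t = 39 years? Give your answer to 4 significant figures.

A = (K − N₀)/N₀ = (4550 − 472)/472 = 8.6398.
N(t) = K/(1 + A·e^(−rt)) = 4550/(1 + 8.6398×e^(−0.074×39)).
e^(−2.886) = 0.055799; denominator = 1 + 8.6398×0.055799 = 1.4821.
N = 4550/1.4821 = 3069.98.

3070 breeding pairs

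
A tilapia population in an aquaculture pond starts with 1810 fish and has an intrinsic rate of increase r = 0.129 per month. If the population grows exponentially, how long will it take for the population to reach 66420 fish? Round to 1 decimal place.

Set N₀·e^(rt) = 66420: e^(0.129·t) = 66420/1810 = 36.696.
0.129·t = ln(36.696) = 3.6027, so t = 3.6027/0.129 = 27.928.

27.9 months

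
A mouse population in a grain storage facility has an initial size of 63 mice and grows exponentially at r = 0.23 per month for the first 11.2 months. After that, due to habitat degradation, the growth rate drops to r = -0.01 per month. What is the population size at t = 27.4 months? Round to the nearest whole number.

704 mice

Phase 1: N(11.2) = 63·e^(0.23×11.2) = 63·e^2.576 = 828.101.
Phase 2 runs for 27.4 − 11.2 = 16.2 months at r = -0.01.
N(27.4) = 828.101·e^(-0.01×16.2) = 828.101·e^-0.162 = 704.251.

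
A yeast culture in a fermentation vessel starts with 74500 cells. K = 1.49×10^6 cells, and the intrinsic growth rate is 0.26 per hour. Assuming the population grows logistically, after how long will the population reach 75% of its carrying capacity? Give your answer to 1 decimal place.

A = (K − N₀)/N₀ = (1.49×10^6 − 74500)/74500 = 19.
Solve 1.49×10^6/(1 + 19·e^(−0.26t)) = 1.1175×10^6: 1 + 19·e^(−0.26t) = 1.3333, so e^(−0.26t) = 0.0175439.
−0.26·t = ln(0.0175439) = -4.0431, so t = 4.0431/0.26 = 15.55.

15.6 hours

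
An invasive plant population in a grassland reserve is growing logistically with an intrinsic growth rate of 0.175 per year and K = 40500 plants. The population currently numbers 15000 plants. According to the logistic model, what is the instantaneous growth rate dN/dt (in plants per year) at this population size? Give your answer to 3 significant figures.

1650 plants per year

dN/dt = rN(1 − N/K) = 0.175 × 15000 × (1 − 15000/40500).
1 − 15000/40500 = 0.62963; dN/dt = 0.175 × 15000 × 0.62963 = 1652.8.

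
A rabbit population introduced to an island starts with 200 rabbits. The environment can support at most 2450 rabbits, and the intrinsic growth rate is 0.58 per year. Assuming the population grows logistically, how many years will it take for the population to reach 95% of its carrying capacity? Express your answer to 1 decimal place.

A = (K − N₀)/N₀ = (2450 − 200)/200 = 11.25.
Solve 2450/(1 + 11.25·e^(−0.58t)) = 2327.5: 1 + 11.25·e^(−0.58t) = 1.0526, so e^(−0.58t) = 0.00467836.
−0.58·t = ln(0.00467836) = -5.3648, so t = 5.3648/0.58 = 9.2497.

9.2 years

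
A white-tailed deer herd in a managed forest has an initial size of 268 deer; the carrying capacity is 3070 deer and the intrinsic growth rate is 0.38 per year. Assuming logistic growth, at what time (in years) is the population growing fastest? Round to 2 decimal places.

Logistic growth is fastest at N = K/2 = 1535.
A = (K − N₀)/N₀ = 10.455. Set K/(1 + A·e^(−rt)) = K/2 → A·e^(−rt) = 1.
e^(−0.38t) = 1/10.455 = 0.095646, so t = ln(10.455)/0.38 = 2.3471/0.38 = 6.1766.

6.18 years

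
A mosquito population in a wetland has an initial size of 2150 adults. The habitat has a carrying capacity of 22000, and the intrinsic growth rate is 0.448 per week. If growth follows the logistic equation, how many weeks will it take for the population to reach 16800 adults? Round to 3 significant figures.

A = (K − N₀)/N₀ = (22000 − 2150)/2150 = 9.2326.
Solve 22000/(1 + 9.2326·e^(−0.448t)) = 16800: 1 + 9.2326·e^(−0.448t) = 1.3095, so e^(−0.448t) = 0.0335252.
−0.448·t = ln(0.0335252) = -3.3955, so t = 3.3955/0.448 = 7.5791.

7.58 weeks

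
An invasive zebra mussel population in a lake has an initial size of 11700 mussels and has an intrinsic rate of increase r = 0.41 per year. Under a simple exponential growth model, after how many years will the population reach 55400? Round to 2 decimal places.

3.79 years

Set N₀·e^(rt) = 55400: e^(0.41·t) = 55400/11700 = 4.735.
0.41·t = ln(4.735) = 1.555, so t = 1.555/0.41 = 3.7927.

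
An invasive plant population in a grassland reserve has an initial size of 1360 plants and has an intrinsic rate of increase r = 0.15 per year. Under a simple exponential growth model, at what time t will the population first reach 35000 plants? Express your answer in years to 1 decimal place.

21.7 years

Set N₀·e^(rt) = 35000: e^(0.15·t) = 35000/1360 = 25.735.
0.15·t = ln(25.735) = 3.2479, so t = 3.2479/0.15 = 21.652.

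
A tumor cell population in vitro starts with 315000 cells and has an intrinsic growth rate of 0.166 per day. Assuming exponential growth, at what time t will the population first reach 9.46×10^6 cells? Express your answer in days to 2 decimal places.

Set N₀·e^(rt) = 9.46×10^6: e^(0.166·t) = 9.46×10^6/315000 = 30.032.
0.166·t = ln(30.032) = 3.4023, so t = 3.4023/0.166 = 20.496.

20.50 days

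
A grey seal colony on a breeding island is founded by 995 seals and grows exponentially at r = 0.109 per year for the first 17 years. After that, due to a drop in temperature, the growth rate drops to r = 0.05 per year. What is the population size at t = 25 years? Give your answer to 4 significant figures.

Phase 1: N(17) = 995·e^(0.109×17) = 995·e^1.853 = 6347.03.
Phase 2 runs for 25 − 17 = 8 years at r = 0.05.
N(25) = 6347.03·e^(0.05×8) = 6347.03·e^0.4 = 9468.66.

9469 seals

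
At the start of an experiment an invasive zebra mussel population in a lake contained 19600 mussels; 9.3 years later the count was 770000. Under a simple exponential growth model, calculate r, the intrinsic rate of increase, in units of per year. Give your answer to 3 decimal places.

From N(t) = N₀·e^(rt): e^(r·9.3) = 770000/19600 = 39.286.
r·9.3 = ln(39.286) = 3.6709, so r = 3.6709/9.3 = 0.39472.

0.395 per year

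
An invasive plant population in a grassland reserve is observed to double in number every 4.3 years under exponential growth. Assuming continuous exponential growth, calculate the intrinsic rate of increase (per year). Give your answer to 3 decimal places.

0.161 per year

r = ln(2)/t_d = 0.6931/4.3 = 0.1612.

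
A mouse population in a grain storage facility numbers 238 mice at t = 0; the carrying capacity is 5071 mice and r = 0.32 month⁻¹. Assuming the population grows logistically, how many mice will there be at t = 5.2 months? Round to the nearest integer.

A = (K − N₀)/N₀ = (5071 − 238)/238 = 20.307.
N(t) = K/(1 + A·e^(−rt)) = 5071/(1 + 20.307×e^(−0.32×5.2)).
e^(−1.664) = 0.18938; denominator = 1 + 20.307×0.18938 = 4.8457.
N = 5071/4.8457 = 1046.5.

1046 mice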